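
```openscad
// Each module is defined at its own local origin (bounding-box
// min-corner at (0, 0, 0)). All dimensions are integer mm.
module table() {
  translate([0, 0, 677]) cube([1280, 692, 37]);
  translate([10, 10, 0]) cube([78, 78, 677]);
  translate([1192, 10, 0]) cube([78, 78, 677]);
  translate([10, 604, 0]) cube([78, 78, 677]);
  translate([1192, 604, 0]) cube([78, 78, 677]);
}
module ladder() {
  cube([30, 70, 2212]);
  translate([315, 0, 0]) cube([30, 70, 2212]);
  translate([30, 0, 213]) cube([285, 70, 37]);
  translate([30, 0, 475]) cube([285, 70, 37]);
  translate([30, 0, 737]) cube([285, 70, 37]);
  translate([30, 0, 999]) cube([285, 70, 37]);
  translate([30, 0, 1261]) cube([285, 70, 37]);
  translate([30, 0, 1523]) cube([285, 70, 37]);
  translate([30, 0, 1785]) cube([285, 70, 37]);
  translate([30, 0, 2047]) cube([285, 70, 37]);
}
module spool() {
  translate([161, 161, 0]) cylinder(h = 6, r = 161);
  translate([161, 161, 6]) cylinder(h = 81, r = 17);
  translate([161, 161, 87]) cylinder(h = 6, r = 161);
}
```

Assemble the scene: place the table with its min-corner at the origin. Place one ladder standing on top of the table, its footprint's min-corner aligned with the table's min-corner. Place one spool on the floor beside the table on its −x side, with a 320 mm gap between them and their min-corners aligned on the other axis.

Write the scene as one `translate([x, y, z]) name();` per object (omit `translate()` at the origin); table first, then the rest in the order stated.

table();
translate([0, 0, 714]) ladder();
translate([-642, 0, 0]) spool();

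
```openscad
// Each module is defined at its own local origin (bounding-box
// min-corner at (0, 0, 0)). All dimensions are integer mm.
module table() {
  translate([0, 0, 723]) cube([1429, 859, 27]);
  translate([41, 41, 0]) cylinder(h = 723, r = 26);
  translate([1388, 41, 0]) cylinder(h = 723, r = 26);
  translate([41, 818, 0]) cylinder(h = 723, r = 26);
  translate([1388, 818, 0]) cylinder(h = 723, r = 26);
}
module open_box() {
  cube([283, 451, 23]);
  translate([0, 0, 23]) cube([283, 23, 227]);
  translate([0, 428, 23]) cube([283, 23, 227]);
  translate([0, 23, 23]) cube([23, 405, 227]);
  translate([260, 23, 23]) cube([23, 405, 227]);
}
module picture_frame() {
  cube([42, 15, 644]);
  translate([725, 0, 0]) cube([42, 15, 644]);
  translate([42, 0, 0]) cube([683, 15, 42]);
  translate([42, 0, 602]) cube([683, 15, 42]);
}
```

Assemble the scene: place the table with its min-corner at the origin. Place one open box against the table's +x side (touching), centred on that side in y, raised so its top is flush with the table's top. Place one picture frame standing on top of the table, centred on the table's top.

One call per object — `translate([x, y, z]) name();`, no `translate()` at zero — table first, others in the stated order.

table();
translate([1429, 204, 500]) open_box();
translate([331, 422, 750]) picture_frame();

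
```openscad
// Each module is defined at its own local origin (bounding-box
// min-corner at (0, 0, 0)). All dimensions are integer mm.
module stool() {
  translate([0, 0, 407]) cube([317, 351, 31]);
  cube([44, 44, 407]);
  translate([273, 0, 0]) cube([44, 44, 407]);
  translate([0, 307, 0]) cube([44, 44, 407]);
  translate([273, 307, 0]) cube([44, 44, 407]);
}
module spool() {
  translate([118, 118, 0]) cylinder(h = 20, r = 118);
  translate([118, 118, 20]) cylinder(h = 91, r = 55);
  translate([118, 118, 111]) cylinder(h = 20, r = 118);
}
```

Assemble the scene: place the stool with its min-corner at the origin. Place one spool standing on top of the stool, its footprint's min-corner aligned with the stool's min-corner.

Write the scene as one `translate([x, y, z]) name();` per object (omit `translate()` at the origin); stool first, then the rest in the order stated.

stool();
translate([0, 0, 438]) spool();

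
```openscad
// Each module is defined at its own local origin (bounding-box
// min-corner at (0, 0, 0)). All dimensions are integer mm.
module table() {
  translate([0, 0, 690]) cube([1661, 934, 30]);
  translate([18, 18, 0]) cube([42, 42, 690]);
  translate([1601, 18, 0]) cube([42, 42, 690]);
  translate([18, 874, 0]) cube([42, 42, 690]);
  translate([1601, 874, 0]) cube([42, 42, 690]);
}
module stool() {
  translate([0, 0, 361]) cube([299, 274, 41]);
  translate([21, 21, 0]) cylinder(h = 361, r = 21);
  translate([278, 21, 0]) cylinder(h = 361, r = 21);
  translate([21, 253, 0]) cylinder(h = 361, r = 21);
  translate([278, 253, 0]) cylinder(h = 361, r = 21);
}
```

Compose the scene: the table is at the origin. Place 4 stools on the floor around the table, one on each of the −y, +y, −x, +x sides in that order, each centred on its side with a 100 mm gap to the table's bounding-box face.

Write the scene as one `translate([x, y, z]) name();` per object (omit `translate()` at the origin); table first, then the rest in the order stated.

table();
translate([681, -374, 0]) stool();
translate([681, 1034, 0]) stool();
translate([-399, 330, 0]) stool();
translate([1761, 330, 0]) stool();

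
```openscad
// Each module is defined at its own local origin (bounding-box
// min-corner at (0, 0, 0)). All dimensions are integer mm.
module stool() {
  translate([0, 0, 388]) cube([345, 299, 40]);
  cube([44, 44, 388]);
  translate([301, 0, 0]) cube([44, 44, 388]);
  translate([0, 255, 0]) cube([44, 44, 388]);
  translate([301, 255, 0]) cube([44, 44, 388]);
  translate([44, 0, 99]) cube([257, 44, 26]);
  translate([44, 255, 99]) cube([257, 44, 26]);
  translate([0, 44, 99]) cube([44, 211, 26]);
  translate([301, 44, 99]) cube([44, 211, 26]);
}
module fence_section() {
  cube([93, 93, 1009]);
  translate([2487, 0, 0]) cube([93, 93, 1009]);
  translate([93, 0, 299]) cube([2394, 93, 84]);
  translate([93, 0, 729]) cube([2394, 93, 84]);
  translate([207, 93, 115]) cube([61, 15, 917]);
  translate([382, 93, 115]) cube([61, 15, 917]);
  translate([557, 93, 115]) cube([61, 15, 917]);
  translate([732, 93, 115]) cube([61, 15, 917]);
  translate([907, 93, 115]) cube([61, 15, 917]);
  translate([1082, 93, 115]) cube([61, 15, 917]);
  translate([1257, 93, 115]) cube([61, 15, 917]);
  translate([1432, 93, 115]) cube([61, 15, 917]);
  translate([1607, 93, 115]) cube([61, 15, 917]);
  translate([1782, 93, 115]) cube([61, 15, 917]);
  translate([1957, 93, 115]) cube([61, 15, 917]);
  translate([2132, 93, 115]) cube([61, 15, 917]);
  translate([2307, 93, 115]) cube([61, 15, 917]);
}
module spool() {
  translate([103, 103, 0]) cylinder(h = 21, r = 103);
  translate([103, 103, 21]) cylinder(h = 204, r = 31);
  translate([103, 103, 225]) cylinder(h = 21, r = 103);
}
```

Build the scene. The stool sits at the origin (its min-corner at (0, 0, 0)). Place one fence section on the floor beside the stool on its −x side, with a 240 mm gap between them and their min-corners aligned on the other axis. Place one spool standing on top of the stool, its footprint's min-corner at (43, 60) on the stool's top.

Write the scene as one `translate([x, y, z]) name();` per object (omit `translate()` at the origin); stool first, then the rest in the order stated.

stool();
translate([-2820, 0, 0]) fence_section();
translate([43, 60, 428]) spool();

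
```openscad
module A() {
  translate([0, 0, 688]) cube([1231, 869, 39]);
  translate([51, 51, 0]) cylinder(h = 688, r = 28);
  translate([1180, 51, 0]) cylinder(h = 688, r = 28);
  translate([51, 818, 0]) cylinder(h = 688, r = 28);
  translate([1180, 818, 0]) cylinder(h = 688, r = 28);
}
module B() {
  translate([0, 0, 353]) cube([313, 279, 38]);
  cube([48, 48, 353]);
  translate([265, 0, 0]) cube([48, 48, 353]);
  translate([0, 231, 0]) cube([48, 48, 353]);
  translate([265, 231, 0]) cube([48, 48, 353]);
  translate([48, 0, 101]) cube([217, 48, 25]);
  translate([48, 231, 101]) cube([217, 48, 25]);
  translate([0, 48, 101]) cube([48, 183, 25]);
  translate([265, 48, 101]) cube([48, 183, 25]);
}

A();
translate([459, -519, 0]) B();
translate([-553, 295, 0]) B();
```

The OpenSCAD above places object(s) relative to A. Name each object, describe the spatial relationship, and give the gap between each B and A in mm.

Each stool's nearest face is 240 mm from the table's bounding box.

A is a table. B is a stool. Two stools sit around the table at the −y, −x sides. The gap between each stool and the table is 240 mm.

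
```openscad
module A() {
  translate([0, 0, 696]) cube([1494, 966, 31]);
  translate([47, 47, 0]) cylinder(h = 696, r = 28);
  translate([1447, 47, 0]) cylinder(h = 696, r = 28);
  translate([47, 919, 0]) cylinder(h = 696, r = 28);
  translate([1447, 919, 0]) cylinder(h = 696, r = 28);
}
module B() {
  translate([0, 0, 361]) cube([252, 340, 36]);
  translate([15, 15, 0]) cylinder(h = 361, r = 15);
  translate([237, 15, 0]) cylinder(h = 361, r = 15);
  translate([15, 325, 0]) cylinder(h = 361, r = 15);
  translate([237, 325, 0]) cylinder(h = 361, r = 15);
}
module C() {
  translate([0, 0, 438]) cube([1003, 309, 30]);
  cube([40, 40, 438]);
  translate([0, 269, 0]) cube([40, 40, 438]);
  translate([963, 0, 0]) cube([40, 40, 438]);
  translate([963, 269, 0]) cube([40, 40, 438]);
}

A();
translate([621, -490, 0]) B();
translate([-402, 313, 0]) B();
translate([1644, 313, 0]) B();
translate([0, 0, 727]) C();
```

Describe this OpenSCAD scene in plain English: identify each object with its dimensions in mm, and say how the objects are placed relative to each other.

A is a rectangular dining table. The top is 1494×966×31 mm with its upper surface at z = 727 mm. It stands on four round legs of 56 mm diameter, each leg's bounding box inset 19 mm from the nearest pair of top edges, running from the floor to the underside of the top.

B is a four-legged stool. The seat is a 252×340×36 mm slab whose top surface is at z = 397 mm; four round legs, each 30 mm in diameter, run from the floor (z = 0) to the underside of the seat, each leg's axis is inset half a diameter from the nearest pair of seat edges (so the leg's bounding box is flush with the corner).

C is a bench: a 1003×309 mm seat slab, 30 mm thick, top at z = 468 mm, on four 40×40 mm square legs flush with the seat corners and standing on z = 0.

Three stools sit around the table at the −y, −x, +x sides. The bench is on top of the table.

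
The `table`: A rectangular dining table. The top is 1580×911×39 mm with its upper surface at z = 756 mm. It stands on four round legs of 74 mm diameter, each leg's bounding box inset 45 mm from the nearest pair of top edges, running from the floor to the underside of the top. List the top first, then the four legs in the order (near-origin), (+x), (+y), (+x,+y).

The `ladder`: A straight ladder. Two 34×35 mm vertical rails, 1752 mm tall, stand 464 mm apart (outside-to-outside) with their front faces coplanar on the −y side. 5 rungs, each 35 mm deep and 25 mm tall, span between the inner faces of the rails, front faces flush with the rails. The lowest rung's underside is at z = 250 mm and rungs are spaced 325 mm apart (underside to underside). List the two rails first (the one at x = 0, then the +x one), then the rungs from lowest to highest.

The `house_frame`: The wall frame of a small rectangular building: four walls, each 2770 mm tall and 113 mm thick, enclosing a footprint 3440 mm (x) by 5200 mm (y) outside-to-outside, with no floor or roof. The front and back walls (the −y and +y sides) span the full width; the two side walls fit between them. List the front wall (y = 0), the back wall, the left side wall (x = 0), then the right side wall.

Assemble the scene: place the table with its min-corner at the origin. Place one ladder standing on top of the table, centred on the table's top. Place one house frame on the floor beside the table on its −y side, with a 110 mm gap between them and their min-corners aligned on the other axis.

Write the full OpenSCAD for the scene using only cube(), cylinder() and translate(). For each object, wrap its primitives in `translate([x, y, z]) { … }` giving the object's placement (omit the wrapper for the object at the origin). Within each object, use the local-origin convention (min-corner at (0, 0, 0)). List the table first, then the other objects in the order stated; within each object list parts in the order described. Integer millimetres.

translate([0, 0, 717]) cube([1580, 911, 39]);
translate([82, 82, 0]) cylinder(h = 717, r = 37);
translate([1498, 82, 0]) cylinder(h = 717, r = 37);
translate([82, 829, 0]) cylinder(h = 717, r = 37);
translate([1498, 829, 0]) cylinder(h = 717, r = 37);
translate([558, 438, 756]) {
  cube([34, 35, 1752]);
  translate([430, 0, 0]) cube([34, 35, 1752]);
  translate([34, 0, 250]) cube([396, 35, 25]);
  translate([34, 0, 575]) cube([396, 35, 25]);
  translate([34, 0, 900]) cube([396, 35, 25]);
  translate([34, 0, 1225]) cube([396, 35, 25]);
  translate([34, 0, 1550]) cube([396, 35, 25]);
}
translate([0, -5310, 0]) {
  cube([3440, 113, 2770]);
  translate([0, 5087, 0]) cube([3440, 113, 2770]);
  translate([0, 113, 0]) cube([113, 4974, 2770]);
  translate([3327, 113, 0]) cube([113, 4974, 2770]);
}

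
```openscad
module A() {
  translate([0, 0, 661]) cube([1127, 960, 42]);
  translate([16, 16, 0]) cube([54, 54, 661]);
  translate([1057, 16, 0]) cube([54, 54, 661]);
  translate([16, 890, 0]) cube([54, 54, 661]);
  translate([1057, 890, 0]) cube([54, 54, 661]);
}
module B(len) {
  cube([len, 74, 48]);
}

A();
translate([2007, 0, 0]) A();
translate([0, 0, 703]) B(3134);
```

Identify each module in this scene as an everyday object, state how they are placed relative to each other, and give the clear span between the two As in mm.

Second table starts at x = 2007; first ends at x = 1127; clear span = 2007 − 1127 = 880 mm.

A is a table. B is a beam. A beam spans the tops of two tables. The clear span between the two tables is 880 mm.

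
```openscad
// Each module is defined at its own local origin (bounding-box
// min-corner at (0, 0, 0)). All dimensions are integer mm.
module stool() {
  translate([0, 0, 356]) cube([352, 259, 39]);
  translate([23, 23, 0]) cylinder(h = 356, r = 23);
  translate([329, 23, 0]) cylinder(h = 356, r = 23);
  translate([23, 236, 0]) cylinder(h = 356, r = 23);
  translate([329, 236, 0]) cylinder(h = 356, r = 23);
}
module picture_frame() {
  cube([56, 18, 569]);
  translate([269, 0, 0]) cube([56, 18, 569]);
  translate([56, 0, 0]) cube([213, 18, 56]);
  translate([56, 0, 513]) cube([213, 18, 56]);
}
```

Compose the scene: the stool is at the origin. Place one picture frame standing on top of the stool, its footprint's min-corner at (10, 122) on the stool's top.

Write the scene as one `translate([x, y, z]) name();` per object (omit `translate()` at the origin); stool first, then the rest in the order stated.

stool();
translate([10, 122, 395]) picture_frame();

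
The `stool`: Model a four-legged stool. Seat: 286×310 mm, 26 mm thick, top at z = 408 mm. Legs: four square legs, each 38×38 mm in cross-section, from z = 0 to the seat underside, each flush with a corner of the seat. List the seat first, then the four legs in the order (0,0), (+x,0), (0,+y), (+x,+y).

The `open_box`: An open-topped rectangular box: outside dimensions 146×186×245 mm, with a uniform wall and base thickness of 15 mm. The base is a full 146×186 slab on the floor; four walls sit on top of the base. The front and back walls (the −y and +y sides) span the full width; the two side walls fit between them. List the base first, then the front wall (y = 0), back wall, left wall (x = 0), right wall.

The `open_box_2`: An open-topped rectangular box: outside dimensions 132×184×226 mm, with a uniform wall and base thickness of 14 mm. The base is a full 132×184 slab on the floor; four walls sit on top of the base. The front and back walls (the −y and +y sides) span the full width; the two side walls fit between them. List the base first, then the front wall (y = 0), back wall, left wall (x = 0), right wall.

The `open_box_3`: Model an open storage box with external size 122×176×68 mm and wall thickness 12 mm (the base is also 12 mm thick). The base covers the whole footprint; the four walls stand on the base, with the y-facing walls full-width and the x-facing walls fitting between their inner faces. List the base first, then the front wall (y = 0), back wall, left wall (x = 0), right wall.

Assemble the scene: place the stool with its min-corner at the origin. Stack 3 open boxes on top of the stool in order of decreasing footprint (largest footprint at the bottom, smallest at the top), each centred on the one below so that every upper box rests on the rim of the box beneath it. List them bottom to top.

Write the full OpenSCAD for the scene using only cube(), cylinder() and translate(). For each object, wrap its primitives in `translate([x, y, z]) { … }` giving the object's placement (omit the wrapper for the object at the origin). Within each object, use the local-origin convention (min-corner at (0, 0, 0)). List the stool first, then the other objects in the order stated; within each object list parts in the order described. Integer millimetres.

translate([0, 0, 382]) cube([286, 310, 26]);
cube([38, 38, 382]);
translate([248, 0, 0]) cube([38, 38, 382]);
translate([0, 272, 0]) cube([38, 38, 382]);
translate([248, 272, 0]) cube([38, 38, 382]);
translate([70, 62, 408]) {
  cube([146, 186, 15]);
  translate([0, 0, 15]) cube([146, 15, 230]);
  translate([0, 171, 15]) cube([146, 15, 230]);
  translate([0, 15, 15]) cube([15, 156, 230]);
  translate([131, 15, 15]) cube([15, 156, 230]);
}
translate([77, 63, 653]) {
  cube([132, 184, 14]);
  translate([0, 0, 14]) cube([132, 14, 212]);
  translate([0, 170, 14]) cube([132, 14, 212]);
  translate([0, 14, 14]) cube([14, 156, 212]);
  translate([118, 14, 14]) cube([14, 156, 212]);
}
translate([82, 67, 879]) {
  cube([122, 176, 12]);
  translate([0, 0, 12]) cube([122, 12, 56]);
  translate([0, 164, 12]) cube([122, 12, 56]);
  translate([0, 12, 12]) cube([12, 152, 56]);
  translate([110, 12, 12]) cube([12, 152, 56]);
}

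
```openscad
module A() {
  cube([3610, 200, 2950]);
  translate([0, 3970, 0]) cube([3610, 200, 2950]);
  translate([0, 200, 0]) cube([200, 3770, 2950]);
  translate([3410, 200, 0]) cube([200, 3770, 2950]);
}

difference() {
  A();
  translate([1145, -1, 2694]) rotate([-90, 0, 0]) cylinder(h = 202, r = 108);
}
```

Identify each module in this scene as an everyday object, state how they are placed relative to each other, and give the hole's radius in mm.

A is a house frame. The house frame has a circular hole through its front wall. The hole's radius is 108 mm.

The subtracted cylinder has r = 108 mm.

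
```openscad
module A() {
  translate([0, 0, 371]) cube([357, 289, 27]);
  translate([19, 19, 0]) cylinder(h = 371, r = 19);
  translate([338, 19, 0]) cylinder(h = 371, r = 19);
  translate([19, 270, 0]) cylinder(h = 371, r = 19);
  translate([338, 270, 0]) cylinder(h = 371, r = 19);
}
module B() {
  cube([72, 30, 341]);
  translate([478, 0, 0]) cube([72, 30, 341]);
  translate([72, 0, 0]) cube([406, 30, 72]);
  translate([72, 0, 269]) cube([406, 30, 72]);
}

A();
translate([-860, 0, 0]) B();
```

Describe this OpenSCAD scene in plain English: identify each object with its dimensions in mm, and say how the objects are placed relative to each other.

A is a four-legged stool. The seat is 357×289 mm, 27 mm thick, top at z = 398 mm. It stands on four round legs, each 38 mm in diameter, from z = 0 to the seat underside, each leg's axis is inset half a diameter from the nearest pair of seat edges (so the leg's bounding box is flush with the corner).

B is a picture frame with a 406×197 mm rectangular opening (x by z) and a uniform 72 mm border on every side. Frame depth is 30 mm along y. It is built from two vertical stiles running the full outside height and two horizontal rails spanning the gap between the stiles.

The picture frame is on the floor beside the stool on its −x side.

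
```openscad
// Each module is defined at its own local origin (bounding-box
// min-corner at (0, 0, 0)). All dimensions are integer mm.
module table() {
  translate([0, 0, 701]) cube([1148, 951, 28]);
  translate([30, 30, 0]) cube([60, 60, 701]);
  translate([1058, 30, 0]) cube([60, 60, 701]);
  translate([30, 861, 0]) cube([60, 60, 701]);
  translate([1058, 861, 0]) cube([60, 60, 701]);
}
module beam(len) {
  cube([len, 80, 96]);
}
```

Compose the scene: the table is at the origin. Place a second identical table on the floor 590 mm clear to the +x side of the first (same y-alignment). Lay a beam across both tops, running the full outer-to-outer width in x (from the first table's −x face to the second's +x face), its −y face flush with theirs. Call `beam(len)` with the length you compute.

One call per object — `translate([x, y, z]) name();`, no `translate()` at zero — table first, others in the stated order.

table();
translate([1738, 0, 0]) table();
translate([0, 0, 729]) beam(2886);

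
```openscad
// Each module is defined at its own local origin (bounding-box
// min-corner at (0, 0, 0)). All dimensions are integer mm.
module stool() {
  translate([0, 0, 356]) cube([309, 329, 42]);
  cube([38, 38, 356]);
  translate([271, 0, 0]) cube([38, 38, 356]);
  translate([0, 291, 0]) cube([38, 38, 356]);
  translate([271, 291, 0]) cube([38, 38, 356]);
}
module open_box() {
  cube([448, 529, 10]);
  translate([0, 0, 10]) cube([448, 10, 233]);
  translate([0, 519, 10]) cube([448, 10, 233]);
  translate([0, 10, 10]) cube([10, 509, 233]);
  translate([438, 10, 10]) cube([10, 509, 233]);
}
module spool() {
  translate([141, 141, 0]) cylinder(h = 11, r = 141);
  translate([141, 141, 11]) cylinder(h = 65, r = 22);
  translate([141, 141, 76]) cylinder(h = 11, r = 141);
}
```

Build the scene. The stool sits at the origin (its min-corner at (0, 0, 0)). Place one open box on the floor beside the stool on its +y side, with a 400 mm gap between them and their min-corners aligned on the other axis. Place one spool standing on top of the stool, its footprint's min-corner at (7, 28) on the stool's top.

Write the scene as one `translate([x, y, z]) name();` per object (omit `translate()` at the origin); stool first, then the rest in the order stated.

stool();
translate([0, 729, 0]) open_box();
translate([7, 28, 398]) spool();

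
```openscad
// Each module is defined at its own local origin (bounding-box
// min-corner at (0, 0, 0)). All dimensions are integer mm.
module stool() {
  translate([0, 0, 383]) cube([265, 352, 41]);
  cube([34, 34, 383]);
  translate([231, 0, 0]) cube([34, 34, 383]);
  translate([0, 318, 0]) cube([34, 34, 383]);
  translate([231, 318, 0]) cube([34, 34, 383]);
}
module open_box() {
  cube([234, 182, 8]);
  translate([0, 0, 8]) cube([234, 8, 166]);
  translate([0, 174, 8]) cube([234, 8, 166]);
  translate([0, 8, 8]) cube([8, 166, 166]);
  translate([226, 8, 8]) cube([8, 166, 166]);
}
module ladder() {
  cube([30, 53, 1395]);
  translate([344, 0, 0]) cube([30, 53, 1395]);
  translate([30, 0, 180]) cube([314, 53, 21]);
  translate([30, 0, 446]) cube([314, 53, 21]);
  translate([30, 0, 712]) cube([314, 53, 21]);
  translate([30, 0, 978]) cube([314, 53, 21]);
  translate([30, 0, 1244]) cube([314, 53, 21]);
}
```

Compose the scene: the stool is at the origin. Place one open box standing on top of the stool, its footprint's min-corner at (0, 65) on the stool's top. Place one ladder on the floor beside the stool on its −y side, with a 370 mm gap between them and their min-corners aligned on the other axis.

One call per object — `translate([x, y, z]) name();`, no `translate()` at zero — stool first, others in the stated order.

stool();
translate([0, 65, 424]) open_box();
translate([0, -423, 0]) ladder();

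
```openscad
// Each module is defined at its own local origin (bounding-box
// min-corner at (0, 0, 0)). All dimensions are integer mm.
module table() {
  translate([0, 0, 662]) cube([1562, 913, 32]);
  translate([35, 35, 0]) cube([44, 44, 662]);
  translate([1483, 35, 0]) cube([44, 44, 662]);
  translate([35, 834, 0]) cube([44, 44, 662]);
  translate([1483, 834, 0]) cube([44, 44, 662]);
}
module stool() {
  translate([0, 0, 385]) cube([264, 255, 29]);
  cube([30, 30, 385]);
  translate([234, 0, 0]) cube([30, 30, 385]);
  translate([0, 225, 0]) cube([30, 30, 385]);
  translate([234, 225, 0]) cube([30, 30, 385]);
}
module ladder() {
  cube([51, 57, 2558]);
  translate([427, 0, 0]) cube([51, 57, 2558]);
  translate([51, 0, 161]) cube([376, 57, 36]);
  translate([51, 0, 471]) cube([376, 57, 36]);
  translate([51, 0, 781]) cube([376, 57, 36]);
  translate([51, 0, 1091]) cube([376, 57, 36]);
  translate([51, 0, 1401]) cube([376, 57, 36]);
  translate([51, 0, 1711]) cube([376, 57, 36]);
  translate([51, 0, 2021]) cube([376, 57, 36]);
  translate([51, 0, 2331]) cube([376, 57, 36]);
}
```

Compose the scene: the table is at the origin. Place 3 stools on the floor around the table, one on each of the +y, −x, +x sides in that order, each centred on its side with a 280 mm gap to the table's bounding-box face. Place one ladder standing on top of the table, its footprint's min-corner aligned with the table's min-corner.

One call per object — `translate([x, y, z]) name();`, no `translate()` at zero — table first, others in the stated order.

table();
translate([649, 1193, 0]) stool();
translate([-544, 329, 0]) stool();
translate([1842, 329, 0]) stool();
translate([0, 0, 694]) ladder();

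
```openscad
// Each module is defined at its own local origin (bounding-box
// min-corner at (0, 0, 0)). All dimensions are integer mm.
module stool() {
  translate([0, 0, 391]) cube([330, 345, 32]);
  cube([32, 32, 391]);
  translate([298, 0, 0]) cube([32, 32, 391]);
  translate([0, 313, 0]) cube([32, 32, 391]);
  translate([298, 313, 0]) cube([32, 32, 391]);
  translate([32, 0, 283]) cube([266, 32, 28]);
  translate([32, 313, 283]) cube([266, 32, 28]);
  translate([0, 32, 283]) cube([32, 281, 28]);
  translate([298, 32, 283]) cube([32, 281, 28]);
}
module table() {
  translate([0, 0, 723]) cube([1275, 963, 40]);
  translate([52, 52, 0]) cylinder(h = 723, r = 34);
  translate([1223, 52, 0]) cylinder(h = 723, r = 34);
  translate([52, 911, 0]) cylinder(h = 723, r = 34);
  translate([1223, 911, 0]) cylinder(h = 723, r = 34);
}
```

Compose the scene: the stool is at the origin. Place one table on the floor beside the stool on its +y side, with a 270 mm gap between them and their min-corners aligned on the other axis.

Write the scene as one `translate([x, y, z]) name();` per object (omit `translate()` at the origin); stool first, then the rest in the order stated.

stool();
translate([0, 615, 0]) table();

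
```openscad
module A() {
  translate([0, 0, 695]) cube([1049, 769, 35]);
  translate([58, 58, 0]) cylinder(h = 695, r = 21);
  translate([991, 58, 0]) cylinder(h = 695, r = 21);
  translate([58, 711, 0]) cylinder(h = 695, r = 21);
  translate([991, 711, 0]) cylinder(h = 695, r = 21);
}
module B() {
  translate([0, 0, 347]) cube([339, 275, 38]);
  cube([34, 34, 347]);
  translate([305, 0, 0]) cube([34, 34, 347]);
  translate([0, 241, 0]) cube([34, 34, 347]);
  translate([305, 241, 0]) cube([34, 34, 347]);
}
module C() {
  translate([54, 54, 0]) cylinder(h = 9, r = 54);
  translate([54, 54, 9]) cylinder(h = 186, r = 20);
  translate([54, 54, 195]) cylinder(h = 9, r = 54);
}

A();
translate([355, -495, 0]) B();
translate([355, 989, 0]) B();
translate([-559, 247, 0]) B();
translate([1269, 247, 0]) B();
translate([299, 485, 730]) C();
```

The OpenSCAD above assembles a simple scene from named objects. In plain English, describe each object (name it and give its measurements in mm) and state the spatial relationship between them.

A is a rectangular dining table. The top is 1049×769×35 mm with its upper surface at z = 730 mm. It stands on four round legs of 42 mm diameter, each leg's bounding box inset 37 mm from the nearest pair of top edges, running from the floor to the underside of the top.

B is a simple wooden stool: a rectangular seat 339 mm (x) by 275 mm (y), 38 mm thick, top face at z = 385 mm, on four square legs, each 34×34 mm in cross-section. The legs rest on z = 0, each flush with a corner of the seat.

C is a spool: two coaxial disc flanges of radius 54 mm and thickness 9 mm, joined by a core cylinder of radius 20 mm and height 186 mm. The lower flange rests on z = 0 and the three cylinders share a vertical axis.

Four stools sit around the table at the −y, +y, −x, +x sides. The spool is on top of the table.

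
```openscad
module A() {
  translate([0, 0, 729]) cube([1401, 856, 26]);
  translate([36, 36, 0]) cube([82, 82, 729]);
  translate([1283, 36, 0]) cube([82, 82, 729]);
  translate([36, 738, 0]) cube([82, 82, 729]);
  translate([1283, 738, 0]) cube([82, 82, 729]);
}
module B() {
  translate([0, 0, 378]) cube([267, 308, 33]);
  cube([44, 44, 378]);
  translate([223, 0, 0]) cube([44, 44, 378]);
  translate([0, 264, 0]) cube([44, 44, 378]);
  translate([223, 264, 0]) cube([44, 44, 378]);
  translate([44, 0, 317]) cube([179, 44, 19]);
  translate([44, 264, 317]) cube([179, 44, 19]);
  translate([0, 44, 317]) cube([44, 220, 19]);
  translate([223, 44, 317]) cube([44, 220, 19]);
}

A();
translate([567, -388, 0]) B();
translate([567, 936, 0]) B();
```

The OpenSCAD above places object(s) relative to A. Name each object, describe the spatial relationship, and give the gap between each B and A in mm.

A is a table. B is a stool. Two stools sit around the table at the −y, +y sides. The gap between each stool and the table is 80 mm.

Each stool's nearest face is 80 mm from the table's bounding box.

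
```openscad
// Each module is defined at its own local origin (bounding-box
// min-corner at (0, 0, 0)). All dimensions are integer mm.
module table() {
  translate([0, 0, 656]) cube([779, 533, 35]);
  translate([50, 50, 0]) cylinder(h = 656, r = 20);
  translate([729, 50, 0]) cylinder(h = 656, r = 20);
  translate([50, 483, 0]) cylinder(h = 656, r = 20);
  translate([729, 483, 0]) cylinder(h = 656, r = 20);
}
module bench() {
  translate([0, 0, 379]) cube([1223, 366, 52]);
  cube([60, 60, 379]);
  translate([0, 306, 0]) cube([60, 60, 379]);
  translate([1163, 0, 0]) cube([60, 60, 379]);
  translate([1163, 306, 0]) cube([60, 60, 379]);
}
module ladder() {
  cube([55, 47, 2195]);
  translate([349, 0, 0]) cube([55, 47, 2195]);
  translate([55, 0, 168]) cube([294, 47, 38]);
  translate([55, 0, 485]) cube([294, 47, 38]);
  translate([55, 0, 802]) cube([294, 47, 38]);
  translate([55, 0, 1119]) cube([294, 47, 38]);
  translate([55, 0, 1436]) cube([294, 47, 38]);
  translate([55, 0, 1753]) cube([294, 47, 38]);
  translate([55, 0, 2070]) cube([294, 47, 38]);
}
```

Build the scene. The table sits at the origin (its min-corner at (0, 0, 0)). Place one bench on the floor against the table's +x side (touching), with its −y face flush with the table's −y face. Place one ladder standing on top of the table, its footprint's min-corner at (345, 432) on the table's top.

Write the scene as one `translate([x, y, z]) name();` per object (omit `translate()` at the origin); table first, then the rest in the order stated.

table();
translate([779, 0, 0]) bench();
translate([345, 432, 691]) ladder();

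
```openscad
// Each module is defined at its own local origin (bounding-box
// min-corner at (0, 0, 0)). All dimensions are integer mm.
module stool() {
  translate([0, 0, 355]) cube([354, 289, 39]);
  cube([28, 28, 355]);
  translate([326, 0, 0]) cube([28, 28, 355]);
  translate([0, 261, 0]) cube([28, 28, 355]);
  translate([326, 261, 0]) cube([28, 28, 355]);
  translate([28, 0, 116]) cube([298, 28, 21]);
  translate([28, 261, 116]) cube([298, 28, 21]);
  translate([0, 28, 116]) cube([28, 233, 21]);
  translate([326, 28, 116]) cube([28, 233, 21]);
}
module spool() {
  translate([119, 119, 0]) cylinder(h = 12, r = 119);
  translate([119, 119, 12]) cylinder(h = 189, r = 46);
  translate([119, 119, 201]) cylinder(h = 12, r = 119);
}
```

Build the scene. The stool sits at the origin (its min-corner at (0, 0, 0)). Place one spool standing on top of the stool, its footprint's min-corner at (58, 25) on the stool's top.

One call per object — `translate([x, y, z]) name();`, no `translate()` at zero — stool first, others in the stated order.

stool();
translate([58, 25, 394]) spool();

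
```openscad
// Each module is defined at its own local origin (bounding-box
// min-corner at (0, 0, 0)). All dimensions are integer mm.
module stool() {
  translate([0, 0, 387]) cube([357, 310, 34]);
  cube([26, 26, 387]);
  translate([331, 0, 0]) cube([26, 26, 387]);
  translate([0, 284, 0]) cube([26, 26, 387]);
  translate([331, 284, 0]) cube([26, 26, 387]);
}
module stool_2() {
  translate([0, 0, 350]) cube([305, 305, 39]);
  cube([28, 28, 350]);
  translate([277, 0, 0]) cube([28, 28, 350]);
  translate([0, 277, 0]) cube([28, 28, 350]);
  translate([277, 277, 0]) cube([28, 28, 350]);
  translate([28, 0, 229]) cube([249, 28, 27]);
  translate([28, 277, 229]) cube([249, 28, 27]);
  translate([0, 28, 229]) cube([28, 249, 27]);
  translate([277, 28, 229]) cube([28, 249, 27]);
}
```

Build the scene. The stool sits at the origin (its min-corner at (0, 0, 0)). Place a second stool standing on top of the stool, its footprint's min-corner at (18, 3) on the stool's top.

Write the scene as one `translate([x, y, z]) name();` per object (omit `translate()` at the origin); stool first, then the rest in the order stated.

stool();
translate([18, 3, 421]) stool_2();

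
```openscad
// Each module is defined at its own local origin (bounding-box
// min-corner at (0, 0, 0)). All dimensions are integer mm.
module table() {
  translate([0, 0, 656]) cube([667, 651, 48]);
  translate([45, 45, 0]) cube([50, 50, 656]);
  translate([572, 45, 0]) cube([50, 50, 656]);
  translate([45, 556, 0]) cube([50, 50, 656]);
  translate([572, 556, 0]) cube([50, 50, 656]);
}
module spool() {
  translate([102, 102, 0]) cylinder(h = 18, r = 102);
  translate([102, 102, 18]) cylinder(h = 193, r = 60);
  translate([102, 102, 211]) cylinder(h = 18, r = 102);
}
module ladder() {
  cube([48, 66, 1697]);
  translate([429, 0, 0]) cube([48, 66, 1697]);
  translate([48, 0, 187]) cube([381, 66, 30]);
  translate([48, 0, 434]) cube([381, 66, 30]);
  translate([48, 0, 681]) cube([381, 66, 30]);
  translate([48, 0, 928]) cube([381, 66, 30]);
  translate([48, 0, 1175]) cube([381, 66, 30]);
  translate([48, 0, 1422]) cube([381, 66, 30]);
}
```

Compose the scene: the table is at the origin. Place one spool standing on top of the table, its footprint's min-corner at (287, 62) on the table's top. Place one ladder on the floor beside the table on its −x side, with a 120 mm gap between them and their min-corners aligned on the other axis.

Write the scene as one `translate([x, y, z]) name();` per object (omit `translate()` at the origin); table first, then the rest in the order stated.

table();
translate([287, 62, 704]) spool();
translate([-597, 0, 0]) ladder();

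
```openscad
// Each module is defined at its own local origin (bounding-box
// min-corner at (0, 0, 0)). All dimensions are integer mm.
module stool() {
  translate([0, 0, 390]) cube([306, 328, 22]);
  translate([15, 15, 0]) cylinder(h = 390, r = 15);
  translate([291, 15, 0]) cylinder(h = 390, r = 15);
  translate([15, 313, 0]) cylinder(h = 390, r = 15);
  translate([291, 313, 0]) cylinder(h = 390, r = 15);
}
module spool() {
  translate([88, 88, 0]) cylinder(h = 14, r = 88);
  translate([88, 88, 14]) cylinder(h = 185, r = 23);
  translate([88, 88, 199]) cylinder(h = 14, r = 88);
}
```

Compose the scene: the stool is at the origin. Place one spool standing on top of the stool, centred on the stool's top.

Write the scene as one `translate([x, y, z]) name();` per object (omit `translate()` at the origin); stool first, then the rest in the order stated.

stool();
translate([65, 76, 412]) spool();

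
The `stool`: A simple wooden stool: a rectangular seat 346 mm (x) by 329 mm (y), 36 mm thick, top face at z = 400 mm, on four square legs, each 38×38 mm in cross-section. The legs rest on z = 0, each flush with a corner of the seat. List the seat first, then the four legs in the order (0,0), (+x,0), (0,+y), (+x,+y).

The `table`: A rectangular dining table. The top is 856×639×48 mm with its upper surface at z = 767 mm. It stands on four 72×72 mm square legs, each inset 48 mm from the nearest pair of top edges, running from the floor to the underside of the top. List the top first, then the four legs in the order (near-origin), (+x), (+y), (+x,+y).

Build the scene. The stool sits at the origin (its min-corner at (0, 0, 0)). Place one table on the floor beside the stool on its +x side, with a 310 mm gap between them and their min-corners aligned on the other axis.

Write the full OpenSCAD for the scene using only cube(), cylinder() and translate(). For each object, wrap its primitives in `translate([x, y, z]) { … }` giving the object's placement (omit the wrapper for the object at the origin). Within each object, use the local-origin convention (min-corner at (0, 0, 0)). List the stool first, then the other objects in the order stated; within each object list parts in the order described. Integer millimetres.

translate([0, 0, 364]) cube([346, 329, 36]);
cube([38, 38, 364]);
translate([308, 0, 0]) cube([38, 38, 364]);
translate([0, 291, 0]) cube([38, 38, 364]);
translate([308, 291, 0]) cube([38, 38, 364]);
translate([656, 0, 0]) {
  translate([0, 0, 719]) cube([856, 639, 48]);
  translate([48, 48, 0]) cube([72, 72, 719]);
  translate([736, 48, 0]) cube([72, 72, 719]);
  translate([48, 519, 0]) cube([72, 72, 719]);
  translate([736, 519, 0]) cube([72, 72, 719]);
}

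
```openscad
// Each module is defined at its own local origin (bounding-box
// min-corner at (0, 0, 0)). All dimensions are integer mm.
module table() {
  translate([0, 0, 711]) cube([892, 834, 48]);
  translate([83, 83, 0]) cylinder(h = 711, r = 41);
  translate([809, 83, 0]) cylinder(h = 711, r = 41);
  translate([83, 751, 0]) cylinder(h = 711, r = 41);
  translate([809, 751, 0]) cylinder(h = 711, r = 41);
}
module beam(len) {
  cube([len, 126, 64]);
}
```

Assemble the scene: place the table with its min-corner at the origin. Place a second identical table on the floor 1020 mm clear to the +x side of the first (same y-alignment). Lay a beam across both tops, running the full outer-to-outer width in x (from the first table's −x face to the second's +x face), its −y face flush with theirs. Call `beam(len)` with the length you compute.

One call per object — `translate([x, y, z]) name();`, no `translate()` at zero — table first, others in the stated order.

table();
translate([1912, 0, 0]) table();
translate([0, 0, 759]) beam(2804);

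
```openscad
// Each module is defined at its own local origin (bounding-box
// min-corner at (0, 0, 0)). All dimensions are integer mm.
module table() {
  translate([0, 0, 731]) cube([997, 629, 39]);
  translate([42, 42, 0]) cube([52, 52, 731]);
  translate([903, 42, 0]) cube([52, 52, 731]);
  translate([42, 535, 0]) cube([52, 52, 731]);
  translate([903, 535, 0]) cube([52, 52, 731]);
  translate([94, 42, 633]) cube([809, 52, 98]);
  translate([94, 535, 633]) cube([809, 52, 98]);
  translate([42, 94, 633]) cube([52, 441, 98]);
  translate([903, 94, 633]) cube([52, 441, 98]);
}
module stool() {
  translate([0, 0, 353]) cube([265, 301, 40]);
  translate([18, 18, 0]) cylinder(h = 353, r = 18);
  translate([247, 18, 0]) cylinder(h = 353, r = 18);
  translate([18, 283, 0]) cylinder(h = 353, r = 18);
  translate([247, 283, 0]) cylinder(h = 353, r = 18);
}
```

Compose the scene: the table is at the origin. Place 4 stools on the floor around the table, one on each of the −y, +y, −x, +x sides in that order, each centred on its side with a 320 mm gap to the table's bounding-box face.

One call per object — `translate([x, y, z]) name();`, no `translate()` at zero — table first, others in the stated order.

table();
translate([366, -621, 0]) stool();
translate([366, 949, 0]) stool();
translate([-585, 164, 0]) stool();
translate([1317, 164, 0]) stool();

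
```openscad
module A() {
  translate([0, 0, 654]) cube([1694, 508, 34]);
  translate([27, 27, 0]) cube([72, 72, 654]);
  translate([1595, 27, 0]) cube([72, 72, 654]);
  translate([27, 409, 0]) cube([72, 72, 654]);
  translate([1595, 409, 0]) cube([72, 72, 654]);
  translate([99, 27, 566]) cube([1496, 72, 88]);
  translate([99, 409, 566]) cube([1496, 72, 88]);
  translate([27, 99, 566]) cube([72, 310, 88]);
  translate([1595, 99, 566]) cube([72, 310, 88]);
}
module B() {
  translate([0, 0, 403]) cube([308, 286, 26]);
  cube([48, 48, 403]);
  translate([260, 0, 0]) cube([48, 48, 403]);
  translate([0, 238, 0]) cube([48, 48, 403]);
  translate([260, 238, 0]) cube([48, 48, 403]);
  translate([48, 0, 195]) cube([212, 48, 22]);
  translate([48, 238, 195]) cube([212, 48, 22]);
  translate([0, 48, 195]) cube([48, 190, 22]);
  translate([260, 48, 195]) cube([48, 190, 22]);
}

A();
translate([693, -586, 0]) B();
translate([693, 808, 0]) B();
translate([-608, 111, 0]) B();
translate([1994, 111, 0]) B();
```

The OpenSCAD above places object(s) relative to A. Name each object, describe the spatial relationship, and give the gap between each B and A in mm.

Each stool's nearest face is 300 mm from the table's bounding box.

A is a table. B is a stool. Four stools sit around the table at the −y, +y, −x, +x sides. The gap between each stool and the table is 300 mm.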